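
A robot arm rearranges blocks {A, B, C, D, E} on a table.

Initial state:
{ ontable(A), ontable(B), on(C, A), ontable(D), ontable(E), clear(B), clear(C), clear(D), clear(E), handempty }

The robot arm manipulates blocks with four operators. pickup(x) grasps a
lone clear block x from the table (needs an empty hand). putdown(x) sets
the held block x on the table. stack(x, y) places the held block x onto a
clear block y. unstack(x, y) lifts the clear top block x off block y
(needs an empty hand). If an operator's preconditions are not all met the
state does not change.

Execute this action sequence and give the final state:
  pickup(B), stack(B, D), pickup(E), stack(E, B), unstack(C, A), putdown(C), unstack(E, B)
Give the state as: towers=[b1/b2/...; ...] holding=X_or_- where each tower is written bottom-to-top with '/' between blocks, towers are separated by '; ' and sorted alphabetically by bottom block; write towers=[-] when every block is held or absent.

step 1 (pickup(B)): towers=[A/C; D; E] holding=B
step 2 (stack(B, D)): towers=[A/C; D/B; E] holding=-
step 3 (pickup(E)): towers=[A/C; D/B] holding=E
step 4 (stack(E, B)): towers=[A/C; D/B/E] holding=-
step 5 (unstack(C, A)): towers=[A; D/B/E] holding=C
step 6 (putdown(C)): towers=[A; C; D/B/E] holding=-
step 7 (unstack(E, B)): towers=[A; C; D/B] holding=E

towers=[A; C; D/B] holding=E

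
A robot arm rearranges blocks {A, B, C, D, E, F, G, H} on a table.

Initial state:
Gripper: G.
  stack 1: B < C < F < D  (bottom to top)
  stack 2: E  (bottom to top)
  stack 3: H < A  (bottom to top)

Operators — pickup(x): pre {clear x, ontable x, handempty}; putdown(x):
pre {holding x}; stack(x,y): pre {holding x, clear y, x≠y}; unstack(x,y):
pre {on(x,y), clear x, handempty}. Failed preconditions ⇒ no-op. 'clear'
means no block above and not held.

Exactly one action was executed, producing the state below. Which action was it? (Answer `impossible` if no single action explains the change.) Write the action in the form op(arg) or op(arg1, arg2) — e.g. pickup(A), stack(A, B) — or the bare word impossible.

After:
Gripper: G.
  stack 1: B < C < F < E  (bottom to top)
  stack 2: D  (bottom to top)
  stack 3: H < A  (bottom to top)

target: towers=[B/C/F/E; D; H/A] holding=G
        putdown(G) → towers=[B/C/F/D; E; G; H/A] holding=-
       stack(G, A) → towers=[B/C/F/D; E; H/A/G] holding=-
       stack(G, E) → towers=[B/C/F/D; E/G; H/A] holding=-
       stack(G, D) → towers=[B/C/F/D/G; E; H/A] holding=-
none of the 4 applicable actions match → impossible

impossible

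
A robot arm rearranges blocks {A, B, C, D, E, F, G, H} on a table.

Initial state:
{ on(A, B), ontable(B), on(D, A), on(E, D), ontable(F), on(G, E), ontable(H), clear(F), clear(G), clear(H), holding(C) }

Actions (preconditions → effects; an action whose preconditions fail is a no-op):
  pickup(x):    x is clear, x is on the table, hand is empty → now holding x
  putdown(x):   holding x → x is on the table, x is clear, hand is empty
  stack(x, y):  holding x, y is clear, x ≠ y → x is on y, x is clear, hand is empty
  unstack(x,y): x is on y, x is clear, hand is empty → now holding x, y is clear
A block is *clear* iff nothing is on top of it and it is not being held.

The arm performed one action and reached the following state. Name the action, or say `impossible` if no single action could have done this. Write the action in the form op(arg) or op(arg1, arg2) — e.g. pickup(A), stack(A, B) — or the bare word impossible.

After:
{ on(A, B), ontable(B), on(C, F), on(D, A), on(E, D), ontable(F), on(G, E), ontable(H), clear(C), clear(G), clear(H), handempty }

target: towers=[B/A/D/E/G; F/C; H] holding=-
        putdown(C) → towers=[B/A/D/E/G; C; F; H] holding=-
       stack(C, G) → towers=[B/A/D/E/G/C; F; H] holding=-
       stack(C, H) → towers=[B/A/D/E/G; F; H/C] holding=-
       stack(C, F) → towers=[B/A/D/E/G; F/C; H] holding=-  ← match

stack(C, F)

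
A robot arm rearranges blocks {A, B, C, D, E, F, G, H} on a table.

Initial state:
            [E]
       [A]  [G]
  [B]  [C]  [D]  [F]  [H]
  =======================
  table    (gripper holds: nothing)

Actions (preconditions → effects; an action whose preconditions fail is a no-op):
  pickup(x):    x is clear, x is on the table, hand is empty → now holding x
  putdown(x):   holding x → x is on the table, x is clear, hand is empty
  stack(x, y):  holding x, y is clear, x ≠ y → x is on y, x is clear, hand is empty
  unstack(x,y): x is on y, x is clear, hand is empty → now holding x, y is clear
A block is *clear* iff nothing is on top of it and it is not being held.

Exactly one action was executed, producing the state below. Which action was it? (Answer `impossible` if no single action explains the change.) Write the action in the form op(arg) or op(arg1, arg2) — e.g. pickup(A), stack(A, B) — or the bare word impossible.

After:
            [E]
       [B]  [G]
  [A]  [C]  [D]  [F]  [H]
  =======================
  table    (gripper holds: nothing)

target: towers=[A; C/B; D/G/E; F; H] holding=-
     unstack(A, C) → towers=[B; C; D/G/E; F; H] holding=A
     unstack(E, G) → towers=[B; C/A; D/G; F; H] holding=E
         pickup(H) → towers=[B; C/A; D/G/E; F] holding=H
         pickup(B) → towers=[C/A; D/G/E; F; H] holding=B
         pickup(F) → towers=[B; C/A; D/G/E; H] holding=F
none of the 5 applicable actions match → impossible

impossible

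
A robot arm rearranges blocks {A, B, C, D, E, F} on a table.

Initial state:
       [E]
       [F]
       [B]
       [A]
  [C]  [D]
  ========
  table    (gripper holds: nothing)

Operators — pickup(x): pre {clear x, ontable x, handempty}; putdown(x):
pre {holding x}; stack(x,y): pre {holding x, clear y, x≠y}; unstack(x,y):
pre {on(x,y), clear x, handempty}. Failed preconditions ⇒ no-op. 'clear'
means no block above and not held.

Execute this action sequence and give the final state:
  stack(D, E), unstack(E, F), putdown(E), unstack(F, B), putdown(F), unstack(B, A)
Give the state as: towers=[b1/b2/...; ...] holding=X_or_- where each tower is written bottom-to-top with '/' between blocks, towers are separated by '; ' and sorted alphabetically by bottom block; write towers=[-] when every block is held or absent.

towers=[C; D/A; E; F] holding=B

step 1 (stack(D, E)) [no-op]: towers=[C; D/A/B/F/E] holding=-
step 2 (unstack(E, F)): towers=[C; D/A/B/F] holding=E
step 3 (putdown(E)): towers=[C; D/A/B/F; E] holding=-
step 4 (unstack(F, B)): towers=[C; D/A/B; E] holding=F
step 5 (putdown(F)): towers=[C; D/A/B; E; F] holding=-
step 6 (unstack(B, A)): towers=[C; D/A; E; F] holding=B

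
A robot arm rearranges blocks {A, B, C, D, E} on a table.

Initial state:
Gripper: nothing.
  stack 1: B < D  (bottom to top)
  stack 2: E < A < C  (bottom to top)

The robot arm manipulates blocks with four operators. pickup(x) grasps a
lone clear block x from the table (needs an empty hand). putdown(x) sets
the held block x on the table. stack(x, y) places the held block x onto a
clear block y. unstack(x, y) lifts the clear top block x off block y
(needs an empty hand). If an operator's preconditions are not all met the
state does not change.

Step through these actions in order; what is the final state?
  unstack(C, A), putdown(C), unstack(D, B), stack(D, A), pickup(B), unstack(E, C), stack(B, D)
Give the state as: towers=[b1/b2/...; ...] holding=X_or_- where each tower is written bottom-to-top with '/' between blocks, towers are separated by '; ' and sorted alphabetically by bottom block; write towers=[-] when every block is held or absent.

towers=[C; E/A/D/B] holding=-

step 1 (unstack(C, A)): towers=[B/D; E/A] holding=C
step 2 (putdown(C)): towers=[B/D; C; E/A] holding=-
step 3 (unstack(D, B)): towers=[B; C; E/A] holding=D
step 4 (stack(D, A)): towers=[B; C; E/A/D] holding=-
step 5 (pickup(B)): towers=[C; E/A/D] holding=B
step 6 (unstack(E, C)) [no-op]: towers=[C; E/A/D] holding=B
step 7 (stack(B, D)): towers=[C; E/A/D/B] holding=-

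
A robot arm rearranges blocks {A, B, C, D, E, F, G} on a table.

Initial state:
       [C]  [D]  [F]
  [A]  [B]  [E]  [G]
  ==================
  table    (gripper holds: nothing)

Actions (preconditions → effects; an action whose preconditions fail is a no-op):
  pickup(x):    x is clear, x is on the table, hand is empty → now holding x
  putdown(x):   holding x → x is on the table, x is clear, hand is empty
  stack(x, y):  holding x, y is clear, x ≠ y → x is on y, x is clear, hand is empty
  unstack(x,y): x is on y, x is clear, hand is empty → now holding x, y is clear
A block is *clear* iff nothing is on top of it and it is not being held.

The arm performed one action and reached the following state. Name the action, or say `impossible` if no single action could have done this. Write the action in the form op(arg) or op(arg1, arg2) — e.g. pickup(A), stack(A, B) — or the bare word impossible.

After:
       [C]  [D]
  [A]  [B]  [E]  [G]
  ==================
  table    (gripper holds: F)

target: towers=[A; B/C; E/D; G] holding=F
     unstack(F, G) → towers=[A; B/C; E/D; G] holding=F  ← match
     unstack(D, E) → towers=[A; B/C; E; G/F] holding=D
         pickup(A) → towers=[B/C; E/D; G/F] holding=A
     unstack(C, B) → towers=[A; B; E/D; G/F] holding=C

unstack(F, G)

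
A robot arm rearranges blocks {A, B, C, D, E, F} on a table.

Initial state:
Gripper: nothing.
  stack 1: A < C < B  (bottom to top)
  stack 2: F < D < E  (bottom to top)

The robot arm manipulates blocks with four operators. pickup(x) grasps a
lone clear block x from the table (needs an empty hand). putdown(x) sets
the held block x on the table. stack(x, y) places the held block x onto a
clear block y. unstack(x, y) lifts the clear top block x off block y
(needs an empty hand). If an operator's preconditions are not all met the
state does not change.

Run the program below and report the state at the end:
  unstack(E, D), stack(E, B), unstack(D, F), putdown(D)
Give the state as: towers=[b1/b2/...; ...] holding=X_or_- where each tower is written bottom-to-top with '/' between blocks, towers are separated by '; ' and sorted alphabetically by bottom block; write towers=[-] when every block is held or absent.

step 1 (unstack(E, D)): towers=[A/C/B; F/D] holding=E
step 2 (stack(E, B)): towers=[A/C/B/E; F/D] holding=-
step 3 (unstack(D, F)): towers=[A/C/B/E; F] holding=D
step 4 (putdown(D)): towers=[A/C/B/E; D; F] holding=-

towers=[A/C/B/E; D; F] holding=-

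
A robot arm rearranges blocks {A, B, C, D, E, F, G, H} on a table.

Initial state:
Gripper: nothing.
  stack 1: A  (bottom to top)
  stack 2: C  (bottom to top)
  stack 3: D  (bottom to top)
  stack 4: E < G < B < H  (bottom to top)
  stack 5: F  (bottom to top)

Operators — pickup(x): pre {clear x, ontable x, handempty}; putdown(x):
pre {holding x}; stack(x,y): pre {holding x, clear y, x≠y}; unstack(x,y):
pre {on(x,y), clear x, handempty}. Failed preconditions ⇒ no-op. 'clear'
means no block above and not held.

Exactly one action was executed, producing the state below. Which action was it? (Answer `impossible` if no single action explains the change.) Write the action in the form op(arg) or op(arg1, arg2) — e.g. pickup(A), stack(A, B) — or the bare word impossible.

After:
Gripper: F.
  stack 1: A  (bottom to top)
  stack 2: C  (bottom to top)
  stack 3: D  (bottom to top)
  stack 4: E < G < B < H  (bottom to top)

pickup(F)

target: towers=[A; C; D; E/G/B/H] holding=F
         pickup(A) → towers=[C; D; E/G/B/H; F] holding=A
     unstack(H, B) → towers=[A; C; D; E/G/B; F] holding=H
         pickup(F) → towers=[A; C; D; E/G/B/H] holding=F  ← match
         pickup(D) → towers=[A; C; E/G/B/H; F] holding=D
         pickup(C) → towers=[A; D; E/G/B/H; F] holding=C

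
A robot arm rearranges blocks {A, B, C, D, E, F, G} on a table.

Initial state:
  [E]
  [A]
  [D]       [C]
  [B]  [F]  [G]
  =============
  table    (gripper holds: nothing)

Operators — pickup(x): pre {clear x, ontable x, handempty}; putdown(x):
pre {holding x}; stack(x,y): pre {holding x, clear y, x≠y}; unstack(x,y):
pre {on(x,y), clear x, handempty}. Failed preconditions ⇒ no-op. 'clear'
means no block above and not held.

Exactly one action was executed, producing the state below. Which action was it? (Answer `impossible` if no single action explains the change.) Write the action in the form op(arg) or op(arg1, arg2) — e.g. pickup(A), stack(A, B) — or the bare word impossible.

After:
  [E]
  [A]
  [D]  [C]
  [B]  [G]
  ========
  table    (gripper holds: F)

target: towers=[B/D/A/E; G/C] holding=F
         pickup(F) → towers=[B/D/A/E; G/C] holding=F  ← match
     unstack(E, A) → towers=[B/D/A; F; G/C] holding=E
     unstack(C, G) → towers=[B/D/A/E; F; G] holding=C

pickup(F)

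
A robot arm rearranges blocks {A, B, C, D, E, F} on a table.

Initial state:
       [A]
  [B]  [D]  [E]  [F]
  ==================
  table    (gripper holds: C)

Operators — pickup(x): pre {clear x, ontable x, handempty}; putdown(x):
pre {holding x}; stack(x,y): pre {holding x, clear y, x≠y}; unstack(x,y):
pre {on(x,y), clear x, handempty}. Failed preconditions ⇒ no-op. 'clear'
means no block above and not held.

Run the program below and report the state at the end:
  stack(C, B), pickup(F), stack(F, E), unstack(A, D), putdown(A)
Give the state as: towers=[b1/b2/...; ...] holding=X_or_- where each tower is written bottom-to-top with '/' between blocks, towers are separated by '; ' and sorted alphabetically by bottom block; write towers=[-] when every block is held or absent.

step 1 (stack(C, B)): towers=[B/C; D/A; E; F] holding=-
step 2 (pickup(F)): towers=[B/C; D/A; E] holding=F
step 3 (stack(F, E)): towers=[B/C; D/A; E/F] holding=-
step 4 (unstack(A, D)): towers=[B/C; D; E/F] holding=A
step 5 (putdown(A)): towers=[A; B/C; D; E/F] holding=-

towers=[A; B/C; D; E/F] holding=-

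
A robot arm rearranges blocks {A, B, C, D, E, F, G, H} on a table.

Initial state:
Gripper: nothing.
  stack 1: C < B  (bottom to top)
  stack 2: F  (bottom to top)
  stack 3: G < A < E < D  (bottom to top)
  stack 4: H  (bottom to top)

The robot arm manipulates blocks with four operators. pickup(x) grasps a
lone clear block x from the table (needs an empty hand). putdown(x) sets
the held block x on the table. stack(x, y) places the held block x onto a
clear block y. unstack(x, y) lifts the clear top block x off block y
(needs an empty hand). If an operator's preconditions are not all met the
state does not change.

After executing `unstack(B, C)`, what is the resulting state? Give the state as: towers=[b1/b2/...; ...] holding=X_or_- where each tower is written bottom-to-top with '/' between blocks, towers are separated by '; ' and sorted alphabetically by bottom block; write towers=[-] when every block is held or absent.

before: towers=[C/B; F; G/A/E/D; H] holding=-
pre[unstack(B, C)]: on(B,C) ✓, clear(B) ✓, handempty ✓
all met → apply unstack(B, C)
after:  towers=[C; F; G/A/E/D; H] holding=B

towers=[C; F; G/A/E/D; H] holding=B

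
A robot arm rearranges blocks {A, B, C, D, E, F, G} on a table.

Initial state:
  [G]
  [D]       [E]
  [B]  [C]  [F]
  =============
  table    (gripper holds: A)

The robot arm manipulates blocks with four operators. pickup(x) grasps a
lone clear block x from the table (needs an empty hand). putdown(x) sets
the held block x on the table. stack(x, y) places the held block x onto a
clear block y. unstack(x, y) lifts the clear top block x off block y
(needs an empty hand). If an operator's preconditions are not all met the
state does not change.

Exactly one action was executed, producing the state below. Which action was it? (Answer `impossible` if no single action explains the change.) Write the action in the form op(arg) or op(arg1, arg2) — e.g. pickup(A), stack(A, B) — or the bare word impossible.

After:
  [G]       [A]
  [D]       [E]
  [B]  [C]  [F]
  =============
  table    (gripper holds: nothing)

stack(A, E)

target: towers=[B/D/G; C; F/E/A] holding=-
        putdown(A) → towers=[A; B/D/G; C; F/E] holding=-
       stack(A, G) → towers=[B/D/G/A; C; F/E] holding=-
       stack(A, E) → towers=[B/D/G; C; F/E/A] holding=-  ← match
       stack(A, C) → towers=[B/D/G; C/A; F/E] holding=-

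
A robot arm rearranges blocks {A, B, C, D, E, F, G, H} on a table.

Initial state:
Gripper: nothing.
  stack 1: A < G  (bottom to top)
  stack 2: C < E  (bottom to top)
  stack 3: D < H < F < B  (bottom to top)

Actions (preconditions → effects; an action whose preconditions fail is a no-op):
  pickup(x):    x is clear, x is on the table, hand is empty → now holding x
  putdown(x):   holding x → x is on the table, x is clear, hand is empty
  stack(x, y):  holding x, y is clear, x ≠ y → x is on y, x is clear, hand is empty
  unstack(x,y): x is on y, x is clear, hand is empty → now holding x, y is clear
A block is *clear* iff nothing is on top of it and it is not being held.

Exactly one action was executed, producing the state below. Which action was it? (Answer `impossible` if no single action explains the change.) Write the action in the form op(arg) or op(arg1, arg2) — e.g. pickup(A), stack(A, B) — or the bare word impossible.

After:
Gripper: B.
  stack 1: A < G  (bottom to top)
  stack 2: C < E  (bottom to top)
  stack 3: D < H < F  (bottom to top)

target: towers=[A/G; C/E; D/H/F] holding=B
     unstack(G, A) → towers=[A; C/E; D/H/F/B] holding=G
     unstack(E, C) → towers=[A/G; C; D/H/F/B] holding=E
     unstack(B, F) → towers=[A/G; C/E; D/H/F] holding=B  ← match

unstack(B, F)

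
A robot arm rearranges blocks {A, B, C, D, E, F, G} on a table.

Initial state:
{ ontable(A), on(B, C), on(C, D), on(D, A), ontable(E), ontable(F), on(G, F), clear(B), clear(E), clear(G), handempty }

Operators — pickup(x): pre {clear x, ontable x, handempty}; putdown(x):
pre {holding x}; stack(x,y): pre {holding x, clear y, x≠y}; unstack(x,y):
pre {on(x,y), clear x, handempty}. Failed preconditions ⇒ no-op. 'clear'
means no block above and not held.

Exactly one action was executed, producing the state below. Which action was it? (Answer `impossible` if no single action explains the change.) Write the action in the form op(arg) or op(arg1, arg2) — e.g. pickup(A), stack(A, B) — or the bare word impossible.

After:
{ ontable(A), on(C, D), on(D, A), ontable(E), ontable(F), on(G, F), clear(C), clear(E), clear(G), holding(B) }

target: towers=[A/D/C; E; F/G] holding=B
     unstack(B, C) → towers=[A/D/C; E; F/G] holding=B  ← match
     unstack(G, F) → towers=[A/D/C/B; E; F] holding=G
         pickup(E) → towers=[A/D/C/B; F/G] holding=E

unstack(B, C)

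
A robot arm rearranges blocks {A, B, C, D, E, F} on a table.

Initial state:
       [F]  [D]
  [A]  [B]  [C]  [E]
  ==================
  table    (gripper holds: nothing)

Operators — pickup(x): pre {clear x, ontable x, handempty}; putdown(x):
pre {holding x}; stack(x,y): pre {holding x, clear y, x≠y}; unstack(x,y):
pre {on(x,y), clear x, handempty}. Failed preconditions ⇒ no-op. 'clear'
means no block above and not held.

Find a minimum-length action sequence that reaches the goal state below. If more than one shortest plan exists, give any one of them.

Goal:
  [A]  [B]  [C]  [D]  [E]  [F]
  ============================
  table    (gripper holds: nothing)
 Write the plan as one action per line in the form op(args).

step 1 (unstack(F, B)): towers=[A; B; C/D; E] holding=F
step 2 (putdown(F)): towers=[A; B; C/D; E; F] holding=-
step 3 (unstack(D, C)): towers=[A; B; C; E; F] holding=D
step 4 (putdown(D)): towers=[A; B; C; D; E; F] holding=-
goal check: towers=[A; B; C; D; E; F] holding=- — reached (length 4, optimal by BFS)

unstack(F, B)
putdown(F)
unstack(D, C)
putdown(D)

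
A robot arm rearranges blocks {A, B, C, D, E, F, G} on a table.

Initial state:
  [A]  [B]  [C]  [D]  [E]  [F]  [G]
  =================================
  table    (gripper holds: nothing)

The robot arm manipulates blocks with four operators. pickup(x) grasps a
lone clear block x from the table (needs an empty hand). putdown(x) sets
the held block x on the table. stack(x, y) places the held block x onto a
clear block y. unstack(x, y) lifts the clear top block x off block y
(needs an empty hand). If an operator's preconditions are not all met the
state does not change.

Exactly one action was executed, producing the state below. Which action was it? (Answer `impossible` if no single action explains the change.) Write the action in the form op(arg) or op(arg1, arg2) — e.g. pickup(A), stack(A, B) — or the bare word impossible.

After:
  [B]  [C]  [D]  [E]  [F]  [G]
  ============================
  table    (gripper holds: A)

target: towers=[B; C; D; E; F; G] holding=A
         pickup(B) → towers=[A; C; D; E; F; G] holding=B
         pickup(F) → towers=[A; B; C; D; E; G] holding=F
         pickup(G) → towers=[A; B; C; D; E; F] holding=G
         pickup(D) → towers=[A; B; C; E; F; G] holding=D
         pickup(A) → towers=[B; C; D; E; F; G] holding=A  ← match
         pickup(E) → towers=[A; B; C; D; F; G] holding=E
         pickup(C) → towers=[A; B; D; E; F; G] holding=C

pickup(A)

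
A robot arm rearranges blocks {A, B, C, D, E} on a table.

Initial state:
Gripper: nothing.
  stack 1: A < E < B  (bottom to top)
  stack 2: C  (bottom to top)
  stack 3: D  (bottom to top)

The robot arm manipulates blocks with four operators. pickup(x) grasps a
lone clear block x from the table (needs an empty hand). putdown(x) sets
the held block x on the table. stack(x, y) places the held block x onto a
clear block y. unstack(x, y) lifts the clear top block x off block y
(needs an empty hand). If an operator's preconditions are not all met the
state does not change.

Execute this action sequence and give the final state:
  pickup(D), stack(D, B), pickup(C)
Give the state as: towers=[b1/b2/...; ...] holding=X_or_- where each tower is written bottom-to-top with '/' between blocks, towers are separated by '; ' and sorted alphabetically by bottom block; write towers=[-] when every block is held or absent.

towers=[A/E/B/D] holding=C

step 1 (pickup(D)): towers=[A/E/B; C] holding=D
step 2 (stack(D, B)): towers=[A/E/B/D; C] holding=-
step 3 (pickup(C)): towers=[A/E/B/D] holding=C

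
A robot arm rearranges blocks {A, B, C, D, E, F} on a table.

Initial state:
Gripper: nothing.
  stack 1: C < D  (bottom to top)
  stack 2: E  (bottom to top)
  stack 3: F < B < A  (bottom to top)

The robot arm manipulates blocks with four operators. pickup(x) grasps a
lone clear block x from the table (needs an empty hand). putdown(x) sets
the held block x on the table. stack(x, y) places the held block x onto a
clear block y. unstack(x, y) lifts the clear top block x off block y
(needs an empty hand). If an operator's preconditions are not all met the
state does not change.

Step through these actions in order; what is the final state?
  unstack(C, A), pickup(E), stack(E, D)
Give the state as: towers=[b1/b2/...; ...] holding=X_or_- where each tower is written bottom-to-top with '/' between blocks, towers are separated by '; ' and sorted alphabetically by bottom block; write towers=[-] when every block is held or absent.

step 1 (unstack(C, A)) [no-op]: towers=[C/D; E; F/B/A] holding=-
step 2 (pickup(E)): towers=[C/D; F/B/A] holding=E
step 3 (stack(E, D)): towers=[C/D/E; F/B/A] holding=-

towers=[C/D/E; F/B/A] holding=-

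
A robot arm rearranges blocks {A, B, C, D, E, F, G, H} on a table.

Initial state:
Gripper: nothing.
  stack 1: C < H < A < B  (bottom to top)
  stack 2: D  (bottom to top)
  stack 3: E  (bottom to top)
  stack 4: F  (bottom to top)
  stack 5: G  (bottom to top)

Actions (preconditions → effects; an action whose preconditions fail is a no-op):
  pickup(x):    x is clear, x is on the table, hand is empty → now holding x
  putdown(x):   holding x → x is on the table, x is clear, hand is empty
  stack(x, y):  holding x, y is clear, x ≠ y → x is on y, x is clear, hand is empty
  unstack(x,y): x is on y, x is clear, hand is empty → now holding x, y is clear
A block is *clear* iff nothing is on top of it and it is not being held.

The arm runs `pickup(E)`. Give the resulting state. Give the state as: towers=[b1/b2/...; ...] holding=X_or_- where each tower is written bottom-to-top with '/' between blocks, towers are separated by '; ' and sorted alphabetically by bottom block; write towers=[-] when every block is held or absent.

before: towers=[C/H/A/B; D; E; F; G] holding=-
pre[pickup(E)]: clear(E) ✓, ontable(E) ✓, handempty ✓
all met → apply pickup(E)
after:  towers=[C/H/A/B; D; F; G] holding=E

towers=[C/H/A/B; D; F; G] holding=E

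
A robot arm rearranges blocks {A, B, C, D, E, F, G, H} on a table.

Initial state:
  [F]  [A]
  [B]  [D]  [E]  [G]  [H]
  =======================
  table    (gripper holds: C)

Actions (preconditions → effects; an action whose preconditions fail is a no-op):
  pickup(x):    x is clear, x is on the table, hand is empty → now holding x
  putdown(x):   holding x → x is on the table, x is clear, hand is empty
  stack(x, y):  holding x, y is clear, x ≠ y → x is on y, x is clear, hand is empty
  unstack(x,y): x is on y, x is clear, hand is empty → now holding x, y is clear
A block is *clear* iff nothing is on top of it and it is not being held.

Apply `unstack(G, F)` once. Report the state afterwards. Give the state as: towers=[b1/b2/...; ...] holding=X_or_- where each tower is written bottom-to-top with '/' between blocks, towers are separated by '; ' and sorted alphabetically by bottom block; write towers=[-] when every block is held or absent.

towers=[B/F; D/A; E; G; H] holding=C

before: towers=[B/F; D/A; E; G; H] holding=C
pre[unstack(G, F)]: on(G,F) fail, clear(G) ok, handempty fail
on(G,F), handempty unmet → unstack(G, F) is a no-op
after:  towers=[B/F; D/A; E; G; H] holding=C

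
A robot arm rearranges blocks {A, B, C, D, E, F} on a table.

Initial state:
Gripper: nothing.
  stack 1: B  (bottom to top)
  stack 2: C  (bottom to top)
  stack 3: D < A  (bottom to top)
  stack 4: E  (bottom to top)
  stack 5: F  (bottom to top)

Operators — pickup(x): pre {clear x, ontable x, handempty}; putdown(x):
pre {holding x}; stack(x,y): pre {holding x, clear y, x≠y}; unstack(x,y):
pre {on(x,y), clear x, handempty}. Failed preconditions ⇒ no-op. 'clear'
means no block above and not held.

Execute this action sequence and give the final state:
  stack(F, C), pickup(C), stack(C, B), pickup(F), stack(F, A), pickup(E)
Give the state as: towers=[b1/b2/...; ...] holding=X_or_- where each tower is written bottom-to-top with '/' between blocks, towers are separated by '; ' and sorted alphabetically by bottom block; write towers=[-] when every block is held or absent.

towers=[B/C; D/A/F] holding=E

step 1 (stack(F, C)) [no-op]: towers=[B; C; D/A; E; F] holding=-
step 2 (pickup(C)): towers=[B; D/A; E; F] holding=C
step 3 (stack(C, B)): towers=[B/C; D/A; E; F] holding=-
step 4 (pickup(F)): towers=[B/C; D/A; E] holding=F
step 5 (stack(F, A)): towers=[B/C; D/A/F; E] holding=-
step 6 (pickup(E)): towers=[B/C; D/A/F] holding=E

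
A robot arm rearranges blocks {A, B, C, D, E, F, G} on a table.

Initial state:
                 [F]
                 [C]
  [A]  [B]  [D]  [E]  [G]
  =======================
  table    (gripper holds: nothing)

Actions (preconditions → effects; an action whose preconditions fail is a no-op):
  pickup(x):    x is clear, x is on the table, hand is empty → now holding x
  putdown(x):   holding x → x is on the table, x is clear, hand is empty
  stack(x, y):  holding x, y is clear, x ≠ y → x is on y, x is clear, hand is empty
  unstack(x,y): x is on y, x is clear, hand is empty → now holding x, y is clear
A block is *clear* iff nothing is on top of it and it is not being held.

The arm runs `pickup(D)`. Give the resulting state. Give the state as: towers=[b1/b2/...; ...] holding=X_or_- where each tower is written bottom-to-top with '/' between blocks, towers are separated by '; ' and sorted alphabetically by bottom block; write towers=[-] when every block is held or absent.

towers=[A; B; E/C/F; G] holding=D

before: towers=[A; B; D; E/C/F; G] holding=-
pre[pickup(D)]: clear(D) ✓, ontable(D) ✓, handempty ✓
all met → apply pickup(D)
after:  towers=[A; B; E/C/F; G] holding=D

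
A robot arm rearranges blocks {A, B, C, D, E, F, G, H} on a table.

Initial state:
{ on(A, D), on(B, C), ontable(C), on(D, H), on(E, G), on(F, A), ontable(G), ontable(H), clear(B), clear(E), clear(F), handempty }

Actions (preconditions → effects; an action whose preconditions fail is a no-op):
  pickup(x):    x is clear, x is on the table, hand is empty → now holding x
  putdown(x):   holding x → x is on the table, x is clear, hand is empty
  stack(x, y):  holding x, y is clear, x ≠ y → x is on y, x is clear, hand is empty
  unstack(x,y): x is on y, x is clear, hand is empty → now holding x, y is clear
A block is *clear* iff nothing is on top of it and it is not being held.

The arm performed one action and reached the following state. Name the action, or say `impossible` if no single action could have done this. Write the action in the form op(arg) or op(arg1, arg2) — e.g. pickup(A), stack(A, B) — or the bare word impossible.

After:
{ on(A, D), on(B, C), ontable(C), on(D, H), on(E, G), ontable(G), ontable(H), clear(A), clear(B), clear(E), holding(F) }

unstack(F, A)

target: towers=[C/B; G/E; H/D/A] holding=F
     unstack(E, G) → towers=[C/B; G; H/D/A/F] holding=E
     unstack(B, C) → towers=[C; G/E; H/D/A/F] holding=B
     unstack(F, A) → towers=[C/B; G/E; H/D/A] holding=F  ← match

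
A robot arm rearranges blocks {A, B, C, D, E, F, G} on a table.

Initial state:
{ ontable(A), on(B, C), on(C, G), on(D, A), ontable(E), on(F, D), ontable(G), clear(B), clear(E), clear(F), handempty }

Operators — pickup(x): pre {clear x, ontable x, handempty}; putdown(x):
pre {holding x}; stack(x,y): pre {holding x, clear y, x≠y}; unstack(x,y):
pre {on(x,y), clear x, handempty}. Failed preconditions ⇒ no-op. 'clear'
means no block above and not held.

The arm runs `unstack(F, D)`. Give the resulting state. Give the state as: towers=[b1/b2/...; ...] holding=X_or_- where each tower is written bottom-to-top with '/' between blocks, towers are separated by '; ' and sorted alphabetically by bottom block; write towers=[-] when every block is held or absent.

towers=[A/D; E; G/C/B] holding=F

before: towers=[A/D/F; E; G/C/B] holding=-
pre[unstack(F, D)]: on(F,D) ✓, clear(F) ✓, handempty ✓
all met → apply unstack(F, D)
after:  towers=[A/D; E; G/C/B] holding=F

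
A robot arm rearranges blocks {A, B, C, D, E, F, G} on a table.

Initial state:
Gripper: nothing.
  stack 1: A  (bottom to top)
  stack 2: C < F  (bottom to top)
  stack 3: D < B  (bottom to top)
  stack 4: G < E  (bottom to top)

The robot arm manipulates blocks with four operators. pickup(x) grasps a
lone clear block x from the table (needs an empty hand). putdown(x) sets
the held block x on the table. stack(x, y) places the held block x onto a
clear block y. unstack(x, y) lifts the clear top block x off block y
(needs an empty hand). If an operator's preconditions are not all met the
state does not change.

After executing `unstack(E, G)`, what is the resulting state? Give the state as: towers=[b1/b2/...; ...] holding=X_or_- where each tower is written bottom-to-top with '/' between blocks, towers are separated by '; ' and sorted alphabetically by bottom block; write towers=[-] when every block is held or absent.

before: towers=[A; C/F; D/B; G/E] holding=-
pre[unstack(E, G)]: on(E,G) yes, clear(E) yes, handempty yes
all met → apply unstack(E, G)
after:  towers=[A; C/F; D/B; G] holding=E

towers=[A; C/F; D/B; G] holding=E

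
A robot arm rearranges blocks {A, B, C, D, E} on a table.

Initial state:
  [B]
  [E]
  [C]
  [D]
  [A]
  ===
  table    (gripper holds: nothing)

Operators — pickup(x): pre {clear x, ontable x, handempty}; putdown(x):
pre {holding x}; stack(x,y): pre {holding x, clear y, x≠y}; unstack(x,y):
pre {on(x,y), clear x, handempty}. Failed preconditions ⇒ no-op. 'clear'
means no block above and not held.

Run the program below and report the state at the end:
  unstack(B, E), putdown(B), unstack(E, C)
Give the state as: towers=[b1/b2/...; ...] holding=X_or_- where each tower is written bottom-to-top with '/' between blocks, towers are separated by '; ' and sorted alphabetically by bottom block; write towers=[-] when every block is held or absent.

towers=[A/D/C; B] holding=E

step 1 (unstack(B, E)): towers=[A/D/C/E] holding=B
step 2 (putdown(B)): towers=[A/D/C/E; B] holding=-
step 3 (unstack(E, C)): towers=[A/D/C; B] holding=E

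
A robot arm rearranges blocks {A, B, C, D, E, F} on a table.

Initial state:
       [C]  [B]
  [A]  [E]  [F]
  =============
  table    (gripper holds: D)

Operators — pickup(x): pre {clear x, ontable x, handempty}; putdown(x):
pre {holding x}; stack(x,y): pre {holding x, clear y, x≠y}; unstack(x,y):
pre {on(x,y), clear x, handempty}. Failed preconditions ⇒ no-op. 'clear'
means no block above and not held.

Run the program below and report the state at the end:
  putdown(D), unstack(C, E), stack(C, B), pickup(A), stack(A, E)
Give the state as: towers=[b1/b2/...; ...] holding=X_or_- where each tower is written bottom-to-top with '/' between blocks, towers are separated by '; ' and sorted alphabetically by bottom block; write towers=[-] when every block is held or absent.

step 1 (putdown(D)): towers=[A; D; E/C; F/B] holding=-
step 2 (unstack(C, E)): towers=[A; D; E; F/B] holding=C
step 3 (stack(C, B)): towers=[A; D; E; F/B/C] holding=-
step 4 (pickup(A)): towers=[D; E; F/B/C] holding=A
step 5 (stack(A, E)): towers=[D; E/A; F/B/C] holding=-

towers=[D; E/A; F/B/C] holding=-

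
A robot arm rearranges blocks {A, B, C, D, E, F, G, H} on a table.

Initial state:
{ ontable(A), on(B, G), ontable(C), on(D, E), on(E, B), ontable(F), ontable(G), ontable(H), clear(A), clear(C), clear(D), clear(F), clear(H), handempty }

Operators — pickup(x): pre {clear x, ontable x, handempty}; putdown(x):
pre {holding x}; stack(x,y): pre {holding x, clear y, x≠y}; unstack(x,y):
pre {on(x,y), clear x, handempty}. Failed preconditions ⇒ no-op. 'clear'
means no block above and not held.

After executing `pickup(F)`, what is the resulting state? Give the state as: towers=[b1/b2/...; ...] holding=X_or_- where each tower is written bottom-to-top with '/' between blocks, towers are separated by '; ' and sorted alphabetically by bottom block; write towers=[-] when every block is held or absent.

before: towers=[A; C; F; G/B/E/D; H] holding=-
pre[pickup(F)]: clear(F) ok, ontable(F) ok, handempty ok
all met → apply pickup(F)
after:  towers=[A; C; G/B/E/D; H] holding=F

towers=[A; C; G/B/E/D; H] holding=F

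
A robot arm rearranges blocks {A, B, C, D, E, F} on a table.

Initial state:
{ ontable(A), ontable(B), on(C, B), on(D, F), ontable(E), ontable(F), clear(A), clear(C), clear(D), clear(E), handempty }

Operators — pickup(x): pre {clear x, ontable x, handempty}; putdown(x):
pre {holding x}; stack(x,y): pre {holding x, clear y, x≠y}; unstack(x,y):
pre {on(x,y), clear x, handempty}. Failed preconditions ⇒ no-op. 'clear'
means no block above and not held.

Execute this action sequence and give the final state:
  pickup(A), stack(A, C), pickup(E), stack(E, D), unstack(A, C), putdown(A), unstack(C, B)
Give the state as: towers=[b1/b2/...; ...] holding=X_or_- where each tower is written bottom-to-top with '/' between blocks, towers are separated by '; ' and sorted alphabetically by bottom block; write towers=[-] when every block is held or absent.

towers=[A; B; F/D/E] holding=C

step 1 (pickup(A)): towers=[B/C; E; F/D] holding=A
step 2 (stack(A, C)): towers=[B/C/A; E; F/D] holding=-
step 3 (pickup(E)): towers=[B/C/A; F/D] holding=E
step 4 (stack(E, D)): towers=[B/C/A; F/D/E] holding=-
step 5 (unstack(A, C)): towers=[B/C; F/D/E] holding=A
step 6 (putdown(A)): towers=[A; B/C; F/D/E] holding=-
step 7 (unstack(C, B)): towers=[A; B; F/D/E] holding=C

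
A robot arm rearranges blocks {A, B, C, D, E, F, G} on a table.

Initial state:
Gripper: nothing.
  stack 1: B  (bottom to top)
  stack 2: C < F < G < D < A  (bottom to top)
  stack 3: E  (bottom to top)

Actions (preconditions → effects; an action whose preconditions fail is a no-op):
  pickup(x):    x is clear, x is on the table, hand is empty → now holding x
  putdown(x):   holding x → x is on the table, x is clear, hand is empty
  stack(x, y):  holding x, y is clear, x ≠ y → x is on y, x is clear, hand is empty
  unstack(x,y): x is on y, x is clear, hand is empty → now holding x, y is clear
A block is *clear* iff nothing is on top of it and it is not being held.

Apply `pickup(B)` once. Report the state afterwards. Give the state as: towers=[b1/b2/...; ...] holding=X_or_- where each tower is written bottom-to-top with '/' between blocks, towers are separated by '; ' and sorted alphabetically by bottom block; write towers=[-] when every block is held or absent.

towers=[C/F/G/D/A; E] holding=B

before: towers=[B; C/F/G/D/A; E] holding=-
pre[pickup(B)]: clear(B) yes, ontable(B) yes, handempty yes
all met → apply pickup(B)
after:  towers=[C/F/G/D/A; E] holding=B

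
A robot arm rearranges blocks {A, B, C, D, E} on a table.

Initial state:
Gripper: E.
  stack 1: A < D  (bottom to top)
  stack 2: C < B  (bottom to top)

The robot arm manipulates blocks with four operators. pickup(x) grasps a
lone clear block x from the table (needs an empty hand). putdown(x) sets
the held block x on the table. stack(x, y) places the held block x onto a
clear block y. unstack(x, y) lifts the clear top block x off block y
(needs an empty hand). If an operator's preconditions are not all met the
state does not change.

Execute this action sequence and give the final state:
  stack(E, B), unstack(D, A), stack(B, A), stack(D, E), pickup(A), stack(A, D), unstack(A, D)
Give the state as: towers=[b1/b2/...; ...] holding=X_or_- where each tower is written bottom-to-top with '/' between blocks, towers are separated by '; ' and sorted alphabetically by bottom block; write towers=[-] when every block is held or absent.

towers=[C/B/E/D] holding=A

step 1 (stack(E, B)): towers=[A/D; C/B/E] holding=-
step 2 (unstack(D, A)): towers=[A; C/B/E] holding=D
step 3 (stack(B, A)) [no-op]: towers=[A; C/B/E] holding=D
step 4 (stack(D, E)): towers=[A; C/B/E/D] holding=-
step 5 (pickup(A)): towers=[C/B/E/D] holding=A
step 6 (stack(A, D)): towers=[C/B/E/D/A] holding=-
step 7 (unstack(A, D)): towers=[C/B/E/D] holding=A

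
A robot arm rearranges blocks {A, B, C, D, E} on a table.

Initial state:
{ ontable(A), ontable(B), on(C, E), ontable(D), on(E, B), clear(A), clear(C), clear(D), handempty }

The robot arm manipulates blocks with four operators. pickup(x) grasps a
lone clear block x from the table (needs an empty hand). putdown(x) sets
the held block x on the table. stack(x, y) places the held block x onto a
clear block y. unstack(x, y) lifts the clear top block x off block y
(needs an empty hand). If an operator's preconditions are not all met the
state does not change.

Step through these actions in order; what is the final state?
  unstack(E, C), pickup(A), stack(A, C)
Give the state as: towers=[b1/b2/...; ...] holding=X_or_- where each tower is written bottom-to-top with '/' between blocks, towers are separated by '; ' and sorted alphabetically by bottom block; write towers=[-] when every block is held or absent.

step 1 (unstack(E, C)) [no-op]: towers=[A; B/E/C; D] holding=-
step 2 (pickup(A)): towers=[B/E/C; D] holding=A
step 3 (stack(A, C)): towers=[B/E/C/A; D] holding=-

towers=[B/E/C/A; D] holding=-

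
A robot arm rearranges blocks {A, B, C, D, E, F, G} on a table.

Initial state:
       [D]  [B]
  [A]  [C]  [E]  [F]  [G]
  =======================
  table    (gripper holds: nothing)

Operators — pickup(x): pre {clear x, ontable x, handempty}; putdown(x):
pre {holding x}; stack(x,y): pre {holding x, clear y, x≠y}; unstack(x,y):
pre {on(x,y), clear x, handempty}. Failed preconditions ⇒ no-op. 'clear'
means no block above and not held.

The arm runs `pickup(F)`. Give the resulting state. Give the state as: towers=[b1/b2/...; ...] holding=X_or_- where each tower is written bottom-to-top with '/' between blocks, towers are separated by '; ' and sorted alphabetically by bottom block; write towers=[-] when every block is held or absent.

before: towers=[A; C/D; E/B; F; G] holding=-
pre[pickup(F)]: clear(F) yes, ontable(F) yes, handempty yes
all met → apply pickup(F)
after:  towers=[A; C/D; E/B; G] holding=F

towers=[A; C/D; E/B; G] holding=F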